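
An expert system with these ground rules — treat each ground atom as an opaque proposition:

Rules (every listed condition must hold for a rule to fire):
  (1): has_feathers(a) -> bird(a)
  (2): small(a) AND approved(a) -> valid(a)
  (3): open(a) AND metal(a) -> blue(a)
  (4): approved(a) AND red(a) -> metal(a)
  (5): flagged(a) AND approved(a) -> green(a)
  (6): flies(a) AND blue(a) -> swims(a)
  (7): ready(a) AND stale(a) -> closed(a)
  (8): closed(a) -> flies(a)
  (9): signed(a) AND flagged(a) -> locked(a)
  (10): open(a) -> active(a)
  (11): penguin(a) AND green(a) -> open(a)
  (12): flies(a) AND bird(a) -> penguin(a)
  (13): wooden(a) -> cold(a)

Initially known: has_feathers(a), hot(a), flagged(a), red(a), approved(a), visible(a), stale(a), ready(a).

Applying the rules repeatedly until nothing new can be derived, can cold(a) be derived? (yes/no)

no

Round 1 — (1), (4), (5), (7), derive bird(a), metal(a), green(a), closed(a).
Round 2 — (8), derive flies(a).
Round 3 — (12), derive penguin(a).
Round 4 — (11), derive open(a).
Round 5 — (3), (10), derive blue(a), active(a).
Round 6 — (6), derive swims(a).
Fixed point reached. cold(a) is concluded only by (13); (13) needs wooden(a) (never derived).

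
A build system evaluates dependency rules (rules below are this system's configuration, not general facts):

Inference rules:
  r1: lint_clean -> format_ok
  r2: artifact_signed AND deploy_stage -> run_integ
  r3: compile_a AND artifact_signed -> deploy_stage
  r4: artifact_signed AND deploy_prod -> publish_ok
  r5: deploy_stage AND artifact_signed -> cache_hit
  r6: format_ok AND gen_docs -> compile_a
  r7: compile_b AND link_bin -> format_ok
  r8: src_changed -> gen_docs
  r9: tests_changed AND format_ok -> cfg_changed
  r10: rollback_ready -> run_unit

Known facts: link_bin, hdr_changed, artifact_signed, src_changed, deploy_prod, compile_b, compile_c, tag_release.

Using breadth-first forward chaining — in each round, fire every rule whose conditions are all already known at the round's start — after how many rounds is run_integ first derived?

4

Round 1: r4 [artifact_signed AND deploy_prod -> publish_ok]; r7 [compile_b AND link_bin -> format_ok]; r8 [src_changed -> gen_docs]. New: publish_ok, format_ok, gen_docs.
Round 2: r6 [format_ok AND gen_docs -> compile_a]. New: compile_a.
Round 3: r3 [compile_a AND artifact_signed -> deploy_stage]. New: deploy_stage.
Round 4: r2 [artifact_signed AND deploy_stage -> run_integ]; r5 [deploy_stage AND artifact_signed -> cache_hit]. New: run_integ, cache_hit.
run_integ first appears in round 4.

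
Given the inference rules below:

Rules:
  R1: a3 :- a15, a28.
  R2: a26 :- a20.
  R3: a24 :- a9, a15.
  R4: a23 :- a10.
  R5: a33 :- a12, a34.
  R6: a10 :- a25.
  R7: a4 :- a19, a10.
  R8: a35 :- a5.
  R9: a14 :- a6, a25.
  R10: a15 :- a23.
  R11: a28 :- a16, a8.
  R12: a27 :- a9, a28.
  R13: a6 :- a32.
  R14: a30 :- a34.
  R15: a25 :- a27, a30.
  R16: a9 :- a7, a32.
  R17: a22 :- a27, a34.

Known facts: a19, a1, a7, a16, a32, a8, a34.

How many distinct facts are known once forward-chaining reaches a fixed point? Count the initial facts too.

[1] R11 [a28 :- a16, a8.]; R13 [a6 :- a32.]; R14 [a30 :- a34.]; R16 [a9 :- a7, a32.]. ⇒ new: a28, a6, a30, a9.
[2] R12 [a27 :- a9, a28.]. ⇒ new: a27.
[3] R15 [a25 :- a27, a30.]; R17 [a22 :- a27, a34.]. ⇒ new: a25, a22.
[4] R6 [a10 :- a25.]; R9 [a14 :- a6, a25.]. ⇒ new: a10, a14.
[5] R4 [a23 :- a10.]; R7 [a4 :- a19, a10.]. ⇒ new: a23, a4.
[6] R10 [a15 :- a23.]. ⇒ new: a15.
[7] R1 [a3 :- a15, a28.]; R3 [a24 :- a9, a15.]. ⇒ new: a3, a24.
Closure: {a1, a10, a14, a15, a16, a19, a22, a23, a24, a25, a27, a28, a3, a30, a32, a34, a4, a6, a7, a8, a9} — 21 facts.

21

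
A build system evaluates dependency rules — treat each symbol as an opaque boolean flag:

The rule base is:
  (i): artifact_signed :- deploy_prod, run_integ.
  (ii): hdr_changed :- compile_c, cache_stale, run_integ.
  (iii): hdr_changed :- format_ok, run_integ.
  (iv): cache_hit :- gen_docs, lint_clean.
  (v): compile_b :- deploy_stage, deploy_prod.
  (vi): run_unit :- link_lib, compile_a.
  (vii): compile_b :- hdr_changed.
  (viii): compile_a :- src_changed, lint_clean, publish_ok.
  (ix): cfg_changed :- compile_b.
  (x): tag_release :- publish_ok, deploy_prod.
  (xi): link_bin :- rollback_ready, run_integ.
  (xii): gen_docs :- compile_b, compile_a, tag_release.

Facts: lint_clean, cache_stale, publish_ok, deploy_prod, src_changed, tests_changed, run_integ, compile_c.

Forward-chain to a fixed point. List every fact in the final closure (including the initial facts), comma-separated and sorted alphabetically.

artifact_signed, cache_hit, cache_stale, cfg_changed, compile_a, compile_b, compile_c, deploy_prod, gen_docs, hdr_changed, lint_clean, publish_ok, run_integ, src_changed, tag_release, tests_changed

Round 1 fires (i), (ii), (viii), (x), giving artifact_signed, hdr_changed, compile_a, tag_release.
Round 2 fires (vii), giving compile_b.
Round 3 fires (ix), (xii), giving cfg_changed, gen_docs.
Round 4 fires (iv), giving cache_hit.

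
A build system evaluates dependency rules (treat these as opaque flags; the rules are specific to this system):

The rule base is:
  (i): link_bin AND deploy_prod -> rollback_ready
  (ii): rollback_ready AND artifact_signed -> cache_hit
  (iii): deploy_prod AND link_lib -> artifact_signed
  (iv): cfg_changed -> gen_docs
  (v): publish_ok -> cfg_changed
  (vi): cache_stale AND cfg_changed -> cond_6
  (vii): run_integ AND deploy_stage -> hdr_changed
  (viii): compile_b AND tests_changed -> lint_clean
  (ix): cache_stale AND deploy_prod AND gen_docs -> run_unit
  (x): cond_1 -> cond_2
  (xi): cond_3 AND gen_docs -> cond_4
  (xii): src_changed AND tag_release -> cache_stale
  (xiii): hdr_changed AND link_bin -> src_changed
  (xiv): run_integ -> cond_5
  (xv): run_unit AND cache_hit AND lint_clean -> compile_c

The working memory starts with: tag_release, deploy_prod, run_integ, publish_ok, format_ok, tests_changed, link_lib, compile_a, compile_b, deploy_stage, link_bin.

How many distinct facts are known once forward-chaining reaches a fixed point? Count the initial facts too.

Round 1: (i) [link_bin AND deploy_prod -> rollback_ready]; (iii) [deploy_prod AND link_lib -> artifact_signed]; (v) [publish_ok -> cfg_changed]; (vii) [run_integ AND deploy_stage -> hdr_changed]; (viii) [compile_b AND tests_changed -> lint_clean]; (xiv) [run_integ -> cond_5]. Adds rollback_ready, artifact_signed, cfg_changed, hdr_changed, lint_clean, cond_5.
Round 2: (ii) [rollback_ready AND artifact_signed -> cache_hit]; (iv) [cfg_changed -> gen_docs]; (xiii) [hdr_changed AND link_bin -> src_changed]. Adds cache_hit, gen_docs, src_changed.
Round 3: (xii) [src_changed AND tag_release -> cache_stale]. Adds cache_stale.
Round 4: (vi) [cache_stale AND cfg_changed -> cond_6]; (ix) [cache_stale AND deploy_prod AND gen_docs -> run_unit]. Adds cond_6, run_unit.
Round 5: (xv) [run_unit AND cache_hit AND lint_clean -> compile_c]. Adds compile_c.
Closure: {artifact_signed, cache_hit, cache_stale, cfg_changed, compile_a, compile_b, compile_c, cond_5, cond_6, deploy_prod, deploy_stage, format_ok, gen_docs, hdr_changed, link_bin, link_lib, lint_clean, publish_ok, rollback_ready, run_integ, run_unit, src_changed, tag_release, tests_changed} — 24 facts.

24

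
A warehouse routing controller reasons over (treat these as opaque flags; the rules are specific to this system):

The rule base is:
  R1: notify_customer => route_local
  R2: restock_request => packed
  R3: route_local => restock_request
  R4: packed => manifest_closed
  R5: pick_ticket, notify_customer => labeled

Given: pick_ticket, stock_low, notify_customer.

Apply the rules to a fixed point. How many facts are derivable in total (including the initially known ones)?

8

[1] R1 [notify_customer => route_local]; R5 [pick_ticket, notify_customer => labeled]. ⇒ new: route_local, labeled.
[2] R3 [route_local => restock_request]. ⇒ new: restock_request.
[3] R2 [restock_request => packed]. ⇒ new: packed.
[4] R4 [packed => manifest_closed]. ⇒ new: manifest_closed.
Closure: {labeled, manifest_closed, notify_customer, packed, pick_ticket, restock_request, route_local, stock_low} — 8 facts.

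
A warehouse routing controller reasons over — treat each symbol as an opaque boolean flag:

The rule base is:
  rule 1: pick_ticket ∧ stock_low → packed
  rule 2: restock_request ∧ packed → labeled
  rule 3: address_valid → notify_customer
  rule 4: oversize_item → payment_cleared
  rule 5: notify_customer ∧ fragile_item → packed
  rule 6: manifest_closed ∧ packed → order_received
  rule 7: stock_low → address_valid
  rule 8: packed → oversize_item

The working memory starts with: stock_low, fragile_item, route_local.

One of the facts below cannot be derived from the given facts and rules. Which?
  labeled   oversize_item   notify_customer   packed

Round 1: rule 7 [stock_low → address_valid]. Adds address_valid.
Round 2: rule 3 [address_valid → notify_customer]. Adds notify_customer.
Round 3: rule 5 [notify_customer ∧ fragile_item → packed]. Adds packed.
Round 4: rule 8 [packed → oversize_item]. Adds oversize_item.
Round 5: rule 4 [oversize_item → payment_cleared]. Adds payment_cleared.
Derived: packed (round 3), notify_customer (round 2), oversize_item (round 4). labeled never appears in any round.

labeled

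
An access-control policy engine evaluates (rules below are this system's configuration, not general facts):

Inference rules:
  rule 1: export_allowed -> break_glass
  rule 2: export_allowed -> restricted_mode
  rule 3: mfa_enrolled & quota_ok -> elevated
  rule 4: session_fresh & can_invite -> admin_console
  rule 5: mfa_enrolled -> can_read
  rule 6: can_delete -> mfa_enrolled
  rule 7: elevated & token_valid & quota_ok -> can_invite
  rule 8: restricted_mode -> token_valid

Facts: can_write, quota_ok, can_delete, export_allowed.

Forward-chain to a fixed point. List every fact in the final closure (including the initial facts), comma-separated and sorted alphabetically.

break_glass, can_delete, can_invite, can_read, can_write, elevated, export_allowed, mfa_enrolled, quota_ok, restricted_mode, token_valid

Round 1: rule 1 [export_allowed -> break_glass]; rule 2 [export_allowed -> restricted_mode]; rule 6 [can_delete -> mfa_enrolled]. New: break_glass, restricted_mode, mfa_enrolled.
Round 2: rule 3 [mfa_enrolled & quota_ok -> elevated]; rule 5 [mfa_enrolled -> can_read]; rule 8 [restricted_mode -> token_valid]. New: elevated, can_read, token_valid.
Round 3: rule 7 [elevated & token_valid & quota_ok -> can_invite]. New: can_invite.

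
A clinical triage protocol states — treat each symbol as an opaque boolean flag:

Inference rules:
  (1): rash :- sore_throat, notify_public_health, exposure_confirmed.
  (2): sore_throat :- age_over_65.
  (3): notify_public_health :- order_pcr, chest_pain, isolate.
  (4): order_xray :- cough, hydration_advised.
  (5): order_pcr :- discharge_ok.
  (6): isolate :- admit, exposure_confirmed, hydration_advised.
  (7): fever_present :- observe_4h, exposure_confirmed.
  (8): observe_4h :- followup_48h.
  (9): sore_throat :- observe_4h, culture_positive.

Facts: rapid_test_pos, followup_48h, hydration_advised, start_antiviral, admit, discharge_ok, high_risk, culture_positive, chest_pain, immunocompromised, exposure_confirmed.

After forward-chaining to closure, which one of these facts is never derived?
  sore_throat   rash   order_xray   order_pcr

[1] (5) [order_pcr :- discharge_ok.]; (6) [isolate :- admit, exposure_confirmed, hydration_advised.]; (8) [observe_4h :- followup_48h.]. ⇒ new: order_pcr, isolate, observe_4h.
[2] (3) [notify_public_health :- order_pcr, chest_pain, isolate.]; (7) [fever_present :- observe_4h, exposure_confirmed.]; (9) [sore_throat :- observe_4h, culture_positive.]. ⇒ new: notify_public_health, fever_present, sore_throat.
[3] (1) [rash :- sore_throat, notify_public_health, exposure_confirmed.]. ⇒ new: rash.
Derived: rash (round 3), sore_throat (round 2), order_pcr (round 1). order_xray never appears in any round.

order_xray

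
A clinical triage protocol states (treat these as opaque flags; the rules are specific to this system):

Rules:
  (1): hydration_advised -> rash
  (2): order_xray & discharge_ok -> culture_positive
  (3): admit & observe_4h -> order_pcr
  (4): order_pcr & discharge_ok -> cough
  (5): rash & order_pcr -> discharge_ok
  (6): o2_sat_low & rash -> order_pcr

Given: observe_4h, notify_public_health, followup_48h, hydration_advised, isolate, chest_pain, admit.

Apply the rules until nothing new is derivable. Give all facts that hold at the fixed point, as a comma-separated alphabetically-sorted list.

[1] (1) [hydration_advised -> rash]; (3) [admit & observe_4h -> order_pcr]. ⇒ new: rash, order_pcr.
[2] (5) [rash & order_pcr -> discharge_ok]. ⇒ new: discharge_ok.
[3] (4) [order_pcr & discharge_ok -> cough]. ⇒ new: cough.

admit, chest_pain, cough, discharge_ok, followup_48h, hydration_advised, isolate, notify_public_health, observe_4h, order_pcr, rash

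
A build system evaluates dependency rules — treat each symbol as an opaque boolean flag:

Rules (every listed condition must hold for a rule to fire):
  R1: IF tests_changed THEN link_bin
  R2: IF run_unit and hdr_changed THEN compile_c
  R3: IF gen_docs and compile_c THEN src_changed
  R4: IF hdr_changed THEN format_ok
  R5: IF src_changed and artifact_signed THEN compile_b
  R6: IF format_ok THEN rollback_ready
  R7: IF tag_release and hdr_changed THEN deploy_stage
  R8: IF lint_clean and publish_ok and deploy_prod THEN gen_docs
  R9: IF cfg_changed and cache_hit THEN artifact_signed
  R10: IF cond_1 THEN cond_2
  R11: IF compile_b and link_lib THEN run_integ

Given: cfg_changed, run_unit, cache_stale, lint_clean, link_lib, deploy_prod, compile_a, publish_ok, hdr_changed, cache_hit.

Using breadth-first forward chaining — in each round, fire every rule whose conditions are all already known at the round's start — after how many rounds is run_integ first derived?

Round 1: R2 [IF run_unit and hdr_changed THEN compile_c]; R4 [IF hdr_changed THEN format_ok]; R8 [IF lint_clean and publish_ok and deploy_prod THEN gen_docs]; R9 [IF cfg_changed and cache_hit THEN artifact_signed]. Adds compile_c, format_ok, gen_docs, artifact_signed.
Round 2: R3 [IF gen_docs and compile_c THEN src_changed]; R6 [IF format_ok THEN rollback_ready]. Adds src_changed, rollback_ready.
Round 3: R5 [IF src_changed and artifact_signed THEN compile_b]. Adds compile_b.
Round 4: R11 [IF compile_b and link_lib THEN run_integ]. Adds run_integ.
run_integ first appears in round 4.

4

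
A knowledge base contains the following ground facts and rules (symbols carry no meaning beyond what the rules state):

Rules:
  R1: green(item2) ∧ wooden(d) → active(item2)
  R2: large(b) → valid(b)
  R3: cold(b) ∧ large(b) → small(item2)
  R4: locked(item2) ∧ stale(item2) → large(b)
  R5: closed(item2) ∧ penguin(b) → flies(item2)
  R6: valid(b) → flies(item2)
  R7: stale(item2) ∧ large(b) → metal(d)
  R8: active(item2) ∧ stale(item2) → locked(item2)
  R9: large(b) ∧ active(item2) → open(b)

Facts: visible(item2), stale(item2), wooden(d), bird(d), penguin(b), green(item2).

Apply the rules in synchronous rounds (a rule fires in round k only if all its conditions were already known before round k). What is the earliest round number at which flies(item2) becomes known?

5

Round 1: R1 [green(item2) ∧ wooden(d) → active(item2)]. New: active(item2).
Round 2: R8 [active(item2) ∧ stale(item2) → locked(item2)]. New: locked(item2).
Round 3: R4 [locked(item2) ∧ stale(item2) → large(b)]. New: large(b).
Round 4: R2 [large(b) → valid(b)]; R7 [stale(item2) ∧ large(b) → metal(d)]; R9 [large(b) ∧ active(item2) → open(b)]. New: valid(b), metal(d), open(b).
Round 5: R6 [valid(b) → flies(item2)]. New: flies(item2).
flies(item2) first appears in round 5.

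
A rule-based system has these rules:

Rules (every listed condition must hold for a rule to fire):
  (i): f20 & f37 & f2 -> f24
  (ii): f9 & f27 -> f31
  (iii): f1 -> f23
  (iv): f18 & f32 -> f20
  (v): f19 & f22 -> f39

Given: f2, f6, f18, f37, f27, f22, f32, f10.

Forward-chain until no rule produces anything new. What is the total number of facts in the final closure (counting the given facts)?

Round 1: (iv) [f18 & f32 -> f20]. New: f20.
Round 2: (i) [f20 & f37 & f2 -> f24]. New: f24.
Closure: {f10, f18, f2, f20, f22, f24, f27, f32, f37, f6} — 10 facts.

10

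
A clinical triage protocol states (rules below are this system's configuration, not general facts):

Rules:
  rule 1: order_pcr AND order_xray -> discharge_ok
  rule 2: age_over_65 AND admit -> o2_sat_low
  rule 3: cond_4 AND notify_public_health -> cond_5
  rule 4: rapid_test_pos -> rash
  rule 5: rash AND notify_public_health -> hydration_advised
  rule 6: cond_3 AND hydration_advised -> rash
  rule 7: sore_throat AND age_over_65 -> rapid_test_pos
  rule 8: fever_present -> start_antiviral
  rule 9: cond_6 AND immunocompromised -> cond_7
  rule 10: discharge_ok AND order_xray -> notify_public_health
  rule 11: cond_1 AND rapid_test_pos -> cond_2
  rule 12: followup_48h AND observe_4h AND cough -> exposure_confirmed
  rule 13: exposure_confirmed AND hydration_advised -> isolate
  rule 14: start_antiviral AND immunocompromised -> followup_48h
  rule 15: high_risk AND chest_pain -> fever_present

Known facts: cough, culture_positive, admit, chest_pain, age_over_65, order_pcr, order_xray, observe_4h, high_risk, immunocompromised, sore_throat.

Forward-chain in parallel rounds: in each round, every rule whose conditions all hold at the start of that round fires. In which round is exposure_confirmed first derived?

Round 1 — rule 1, rule 2, rule 7, rule 15, derive discharge_ok, o2_sat_low, rapid_test_pos, fever_present.
Round 2 — rule 4, rule 8, rule 10, derive rash, start_antiviral, notify_public_health.
Round 3 — rule 5, rule 14, derive hydration_advised, followup_48h.
Round 4 — rule 12, derive exposure_confirmed.
exposure_confirmed first appears in round 4.

4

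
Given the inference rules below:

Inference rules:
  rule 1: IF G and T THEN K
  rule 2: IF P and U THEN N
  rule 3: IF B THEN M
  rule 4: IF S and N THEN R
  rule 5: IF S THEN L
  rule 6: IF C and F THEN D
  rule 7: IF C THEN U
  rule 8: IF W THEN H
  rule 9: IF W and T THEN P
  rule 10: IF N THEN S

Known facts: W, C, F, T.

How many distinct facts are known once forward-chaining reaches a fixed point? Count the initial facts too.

12

Round 1: rule 6 [IF C and F THEN D]; rule 7 [IF C THEN U]; rule 8 [IF W THEN H]; rule 9 [IF W and T THEN P]. New: D, U, H, P.
Round 2: rule 2 [IF P and U THEN N]. New: N.
Round 3: rule 10 [IF N THEN S]. New: S.
Round 4: rule 4 [IF S and N THEN R]; rule 5 [IF S THEN L]. New: R, L.
Closure: {C, D, F, H, L, N, P, R, S, T, U, W} — 12 facts.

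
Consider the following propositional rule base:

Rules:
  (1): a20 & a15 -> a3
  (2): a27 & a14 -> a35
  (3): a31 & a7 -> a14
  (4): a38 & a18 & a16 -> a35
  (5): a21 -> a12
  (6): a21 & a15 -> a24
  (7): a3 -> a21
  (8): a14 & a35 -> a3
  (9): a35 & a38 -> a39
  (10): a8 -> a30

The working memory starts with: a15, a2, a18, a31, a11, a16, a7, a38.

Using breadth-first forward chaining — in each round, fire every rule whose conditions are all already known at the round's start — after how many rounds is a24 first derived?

Round 1: (3) [a31 & a7 -> a14]; (4) [a38 & a18 & a16 -> a35]. Adds a14, a35.
Round 2: (8) [a14 & a35 -> a3]; (9) [a35 & a38 -> a39]. Adds a3, a39.
Round 3: (7) [a3 -> a21]. Adds a21.
Round 4: (5) [a21 -> a12]; (6) [a21 & a15 -> a24]. Adds a12, a24.
a24 first appears in round 4.

4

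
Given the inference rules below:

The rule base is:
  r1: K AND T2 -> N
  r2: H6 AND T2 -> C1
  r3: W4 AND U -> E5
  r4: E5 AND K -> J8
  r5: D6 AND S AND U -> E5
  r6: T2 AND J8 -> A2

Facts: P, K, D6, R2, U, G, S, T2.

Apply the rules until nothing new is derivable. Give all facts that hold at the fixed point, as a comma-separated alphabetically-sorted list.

Round 1: r1 [K AND T2 -> N]; r5 [D6 AND S AND U -> E5]. Adds N, E5.
Round 2: r4 [E5 AND K -> J8]. Adds J8.
Round 3: r6 [T2 AND J8 -> A2]. Adds A2.

A2, D6, E5, G, J8, K, N, P, R2, S, T2, U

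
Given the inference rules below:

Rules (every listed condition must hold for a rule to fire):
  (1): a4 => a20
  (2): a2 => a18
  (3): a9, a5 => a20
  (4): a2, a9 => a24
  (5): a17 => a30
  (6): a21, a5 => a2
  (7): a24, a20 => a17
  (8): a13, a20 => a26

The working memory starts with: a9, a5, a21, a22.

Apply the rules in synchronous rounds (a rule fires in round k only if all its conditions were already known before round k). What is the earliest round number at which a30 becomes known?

4

Round 1 fires (3), (6), giving a20, a2.
Round 2 fires (2), (4), giving a18, a24.
Round 3 fires (7), giving a17.
Round 4 fires (5), giving a30.
a30 first appears in round 4.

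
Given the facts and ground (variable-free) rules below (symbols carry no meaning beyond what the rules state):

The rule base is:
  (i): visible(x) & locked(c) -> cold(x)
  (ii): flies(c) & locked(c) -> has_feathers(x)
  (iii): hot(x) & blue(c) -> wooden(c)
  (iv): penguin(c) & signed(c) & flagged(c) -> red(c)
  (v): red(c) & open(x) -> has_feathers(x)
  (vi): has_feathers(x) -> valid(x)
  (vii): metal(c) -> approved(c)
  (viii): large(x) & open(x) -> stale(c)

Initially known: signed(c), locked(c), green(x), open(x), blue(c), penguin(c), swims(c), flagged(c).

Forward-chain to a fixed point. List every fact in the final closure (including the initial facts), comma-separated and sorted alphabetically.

Round 1: (iv) [penguin(c) & signed(c) & flagged(c) -> red(c)]. Adds red(c).
Round 2: (v) [red(c) & open(x) -> has_feathers(x)]. Adds has_feathers(x).
Round 3: (vi) [has_feathers(x) -> valid(x)]. Adds valid(x).

blue(c), flagged(c), green(x), has_feathers(x), locked(c), open(x), penguin(c), red(c), signed(c), swims(c), valid(x)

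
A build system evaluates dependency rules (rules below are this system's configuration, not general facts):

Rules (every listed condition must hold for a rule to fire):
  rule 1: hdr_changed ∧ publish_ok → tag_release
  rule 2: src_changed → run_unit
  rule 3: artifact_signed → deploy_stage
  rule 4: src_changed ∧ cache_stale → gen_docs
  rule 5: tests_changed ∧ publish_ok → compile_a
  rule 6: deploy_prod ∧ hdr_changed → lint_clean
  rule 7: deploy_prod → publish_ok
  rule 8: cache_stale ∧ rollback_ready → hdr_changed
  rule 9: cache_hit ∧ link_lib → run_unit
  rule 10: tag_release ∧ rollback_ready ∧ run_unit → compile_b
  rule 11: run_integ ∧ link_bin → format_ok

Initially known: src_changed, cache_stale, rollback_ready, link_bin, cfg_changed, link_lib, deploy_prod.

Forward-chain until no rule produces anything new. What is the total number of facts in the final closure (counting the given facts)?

Round 1: rule 2 [src_changed → run_unit]; rule 4 [src_changed ∧ cache_stale → gen_docs]; rule 7 [deploy_prod → publish_ok]; rule 8 [cache_stale ∧ rollback_ready → hdr_changed]. New: run_unit, gen_docs, publish_ok, hdr_changed.
Round 2: rule 1 [hdr_changed ∧ publish_ok → tag_release]; rule 6 [deploy_prod ∧ hdr_changed → lint_clean]. New: tag_release, lint_clean.
Round 3: rule 10 [tag_release ∧ rollback_ready ∧ run_unit → compile_b]. New: compile_b.
Closure: {cache_stale, cfg_changed, compile_b, deploy_prod, gen_docs, hdr_changed, link_bin, link_lib, lint_clean, publish_ok, rollback_ready, run_unit, src_changed, tag_release} — 14 facts.

14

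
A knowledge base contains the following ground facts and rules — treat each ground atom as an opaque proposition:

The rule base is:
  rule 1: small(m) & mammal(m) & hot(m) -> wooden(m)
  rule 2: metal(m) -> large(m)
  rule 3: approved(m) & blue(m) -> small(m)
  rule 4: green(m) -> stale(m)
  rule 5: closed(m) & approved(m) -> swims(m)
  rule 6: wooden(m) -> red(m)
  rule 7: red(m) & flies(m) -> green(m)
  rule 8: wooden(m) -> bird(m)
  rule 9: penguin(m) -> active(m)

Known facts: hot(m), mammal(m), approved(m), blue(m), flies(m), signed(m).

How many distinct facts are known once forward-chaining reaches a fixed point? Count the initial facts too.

Round 1 fires rule 3, giving small(m).
Round 2 fires rule 1, giving wooden(m).
Round 3 fires rule 6, rule 8, giving red(m), bird(m).
Round 4 fires rule 7, giving green(m).
Round 5 fires rule 4, giving stale(m).
Closure: {approved(m), bird(m), blue(m), flies(m), green(m), hot(m), mammal(m), red(m), signed(m), small(m), stale(m), wooden(m)} — 12 facts.

12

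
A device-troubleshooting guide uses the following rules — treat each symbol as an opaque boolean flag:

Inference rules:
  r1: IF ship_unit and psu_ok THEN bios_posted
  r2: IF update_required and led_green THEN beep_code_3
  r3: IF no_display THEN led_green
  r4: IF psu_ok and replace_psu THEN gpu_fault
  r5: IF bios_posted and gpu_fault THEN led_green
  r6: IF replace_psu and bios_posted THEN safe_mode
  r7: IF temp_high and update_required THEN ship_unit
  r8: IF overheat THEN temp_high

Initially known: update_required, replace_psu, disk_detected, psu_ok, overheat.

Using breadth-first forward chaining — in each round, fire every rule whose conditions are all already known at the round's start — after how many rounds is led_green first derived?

4

Round 1 fires r4, r8, giving gpu_fault, temp_high.
Round 2 fires r7, giving ship_unit.
Round 3 fires r1, giving bios_posted.
Round 4 fires r5, r6, giving led_green, safe_mode.
led_green first appears in round 4.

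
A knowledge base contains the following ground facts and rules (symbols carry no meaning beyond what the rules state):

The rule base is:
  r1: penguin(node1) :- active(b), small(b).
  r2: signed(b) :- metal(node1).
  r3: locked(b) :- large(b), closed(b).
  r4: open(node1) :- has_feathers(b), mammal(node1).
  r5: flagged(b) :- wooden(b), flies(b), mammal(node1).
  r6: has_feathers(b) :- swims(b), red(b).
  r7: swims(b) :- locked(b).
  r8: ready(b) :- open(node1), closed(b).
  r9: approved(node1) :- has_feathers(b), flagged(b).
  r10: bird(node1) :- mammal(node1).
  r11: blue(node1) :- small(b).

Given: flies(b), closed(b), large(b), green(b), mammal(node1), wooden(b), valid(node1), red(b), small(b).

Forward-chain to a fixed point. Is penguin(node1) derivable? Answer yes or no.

Round 1: r3 [locked(b) :- large(b), closed(b).]; r5 [flagged(b) :- wooden(b), flies(b), mammal(node1).]; r10 [bird(node1) :- mammal(node1).]; r11 [blue(node1) :- small(b).]. New: locked(b), flagged(b), bird(node1), blue(node1).
Round 2: r7 [swims(b) :- locked(b).]. New: swims(b).
Round 3: r6 [has_feathers(b) :- swims(b), red(b).]. New: has_feathers(b).
Round 4: r4 [open(node1) :- has_feathers(b), mammal(node1).]; r9 [approved(node1) :- has_feathers(b), flagged(b).]. New: open(node1), approved(node1).
Round 5: r8 [ready(b) :- open(node1), closed(b).]. New: ready(b).
Fixed point reached. penguin(node1) is concluded only by r1; r1 needs active(b) (never derived).

no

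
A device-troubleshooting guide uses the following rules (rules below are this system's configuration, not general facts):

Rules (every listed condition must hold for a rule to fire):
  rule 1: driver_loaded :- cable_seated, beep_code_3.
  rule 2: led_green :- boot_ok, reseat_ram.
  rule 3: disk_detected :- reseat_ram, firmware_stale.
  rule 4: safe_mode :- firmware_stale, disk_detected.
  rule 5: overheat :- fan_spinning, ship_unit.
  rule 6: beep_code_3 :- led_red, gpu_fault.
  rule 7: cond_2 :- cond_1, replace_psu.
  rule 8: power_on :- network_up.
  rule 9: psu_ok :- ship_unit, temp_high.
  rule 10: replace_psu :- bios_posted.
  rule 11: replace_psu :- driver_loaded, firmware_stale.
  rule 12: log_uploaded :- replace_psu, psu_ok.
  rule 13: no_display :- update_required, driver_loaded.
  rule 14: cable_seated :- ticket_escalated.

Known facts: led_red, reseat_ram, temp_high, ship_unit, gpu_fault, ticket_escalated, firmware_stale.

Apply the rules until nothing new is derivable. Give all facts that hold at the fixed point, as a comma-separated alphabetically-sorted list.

[1] rule 3 [disk_detected :- reseat_ram, firmware_stale.]; rule 6 [beep_code_3 :- led_red, gpu_fault.]; rule 9 [psu_ok :- ship_unit, temp_high.]; rule 14 [cable_seated :- ticket_escalated.]. ⇒ new: disk_detected, beep_code_3, psu_ok, cable_seated.
[2] rule 1 [driver_loaded :- cable_seated, beep_code_3.]; rule 4 [safe_mode :- firmware_stale, disk_detected.]. ⇒ new: driver_loaded, safe_mode.
[3] rule 11 [replace_psu :- driver_loaded, firmware_stale.]. ⇒ new: replace_psu.
[4] rule 12 [log_uploaded :- replace_psu, psu_ok.]. ⇒ new: log_uploaded.

beep_code_3, cable_seated, disk_detected, driver_loaded, firmware_stale, gpu_fault, led_red, log_uploaded, psu_ok, replace_psu, reseat_ram, safe_mode, ship_unit, temp_high, ticket_escalated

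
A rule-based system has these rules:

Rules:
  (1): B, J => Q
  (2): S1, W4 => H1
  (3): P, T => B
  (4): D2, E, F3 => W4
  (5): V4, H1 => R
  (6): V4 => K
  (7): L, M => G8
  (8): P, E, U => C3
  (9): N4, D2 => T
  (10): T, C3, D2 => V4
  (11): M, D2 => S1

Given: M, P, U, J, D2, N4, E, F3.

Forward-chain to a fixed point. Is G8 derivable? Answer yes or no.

no

Round 1: (4) [D2, E, F3 => W4]; (8) [P, E, U => C3]; (9) [N4, D2 => T]; (11) [M, D2 => S1]. New: W4, C3, T, S1.
Round 2: (2) [S1, W4 => H1]; (3) [P, T => B]; (10) [T, C3, D2 => V4]. New: H1, B, V4.
Round 3: (1) [B, J => Q]; (5) [V4, H1 => R]; (6) [V4 => K]. New: Q, R, K.
Fixed point reached. G8 is concluded only by (7); (7) needs L (never derived).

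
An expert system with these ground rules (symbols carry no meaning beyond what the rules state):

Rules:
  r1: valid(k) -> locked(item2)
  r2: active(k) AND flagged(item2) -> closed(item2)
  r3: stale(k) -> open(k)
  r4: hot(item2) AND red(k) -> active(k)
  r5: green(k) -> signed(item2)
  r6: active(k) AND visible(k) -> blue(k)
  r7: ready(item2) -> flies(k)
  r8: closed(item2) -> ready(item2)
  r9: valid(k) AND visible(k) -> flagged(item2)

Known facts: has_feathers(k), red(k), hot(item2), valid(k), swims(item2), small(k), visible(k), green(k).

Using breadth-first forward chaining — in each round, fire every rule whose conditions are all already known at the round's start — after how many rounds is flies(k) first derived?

4

Round 1 — r1, r4, r5, r9, derive locked(item2), active(k), signed(item2), flagged(item2).
Round 2 — r2, r6, derive closed(item2), blue(k).
Round 3 — r8, derive ready(item2).
Round 4 — r7, derive flies(k).
flies(k) first appears in round 4.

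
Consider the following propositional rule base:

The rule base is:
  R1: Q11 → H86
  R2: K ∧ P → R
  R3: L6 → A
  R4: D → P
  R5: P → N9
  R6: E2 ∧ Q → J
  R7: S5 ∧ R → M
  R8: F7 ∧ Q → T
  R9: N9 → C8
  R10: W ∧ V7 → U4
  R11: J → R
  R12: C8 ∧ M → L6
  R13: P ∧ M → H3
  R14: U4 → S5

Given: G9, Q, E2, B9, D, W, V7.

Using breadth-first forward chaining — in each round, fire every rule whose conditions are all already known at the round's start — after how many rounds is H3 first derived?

Round 1: R4 [D → P]; R6 [E2 ∧ Q → J]; R10 [W ∧ V7 → U4]. New: P, J, U4.
Round 2: R5 [P → N9]; R11 [J → R]; R14 [U4 → S5]. New: N9, R, S5.
Round 3: R7 [S5 ∧ R → M]; R9 [N9 → C8]. New: M, C8.
Round 4: R12 [C8 ∧ M → L6]; R13 [P ∧ M → H3]. New: L6, H3.
H3 first appears in round 4.

4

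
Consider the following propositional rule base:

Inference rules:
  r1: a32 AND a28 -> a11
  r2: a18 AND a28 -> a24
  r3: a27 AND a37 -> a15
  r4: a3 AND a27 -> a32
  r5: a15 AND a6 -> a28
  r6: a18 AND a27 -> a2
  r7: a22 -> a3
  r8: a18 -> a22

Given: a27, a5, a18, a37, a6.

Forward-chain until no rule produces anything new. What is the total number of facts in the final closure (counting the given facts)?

Round 1: r3 [a27 AND a37 -> a15]; r6 [a18 AND a27 -> a2]; r8 [a18 -> a22]. Adds a15, a2, a22.
Round 2: r5 [a15 AND a6 -> a28]; r7 [a22 -> a3]. Adds a28, a3.
Round 3: r2 [a18 AND a28 -> a24]; r4 [a3 AND a27 -> a32]. Adds a24, a32.
Round 4: r1 [a32 AND a28 -> a11]. Adds a11.
Closure: {a11, a15, a18, a2, a22, a24, a27, a28, a3, a32, a37, a5, a6} — 13 facts.

13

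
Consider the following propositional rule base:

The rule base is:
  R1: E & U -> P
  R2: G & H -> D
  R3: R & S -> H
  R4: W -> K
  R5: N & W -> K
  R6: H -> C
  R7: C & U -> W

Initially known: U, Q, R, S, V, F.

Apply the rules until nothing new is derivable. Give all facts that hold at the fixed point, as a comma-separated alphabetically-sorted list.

[1] R3 [R & S -> H]. ⇒ new: H.
[2] R6 [H -> C]. ⇒ new: C.
[3] R7 [C & U -> W]. ⇒ new: W.
[4] R4 [W -> K]. ⇒ new: K.

C, F, H, K, Q, R, S, U, V, W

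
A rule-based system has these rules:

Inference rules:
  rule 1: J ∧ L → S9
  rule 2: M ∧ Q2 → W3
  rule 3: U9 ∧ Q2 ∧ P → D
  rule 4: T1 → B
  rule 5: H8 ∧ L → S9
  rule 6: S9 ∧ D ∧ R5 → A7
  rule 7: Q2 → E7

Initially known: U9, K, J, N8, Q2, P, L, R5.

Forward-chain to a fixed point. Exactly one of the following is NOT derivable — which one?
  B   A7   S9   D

B

Round 1: rule 1 [J ∧ L → S9]; rule 3 [U9 ∧ Q2 ∧ P → D]; rule 7 [Q2 → E7]. Adds S9, D, E7.
Round 2: rule 6 [S9 ∧ D ∧ R5 → A7]. Adds A7.
Derived: A7 (round 2), D (round 1), S9 (round 1). B never appears in any round.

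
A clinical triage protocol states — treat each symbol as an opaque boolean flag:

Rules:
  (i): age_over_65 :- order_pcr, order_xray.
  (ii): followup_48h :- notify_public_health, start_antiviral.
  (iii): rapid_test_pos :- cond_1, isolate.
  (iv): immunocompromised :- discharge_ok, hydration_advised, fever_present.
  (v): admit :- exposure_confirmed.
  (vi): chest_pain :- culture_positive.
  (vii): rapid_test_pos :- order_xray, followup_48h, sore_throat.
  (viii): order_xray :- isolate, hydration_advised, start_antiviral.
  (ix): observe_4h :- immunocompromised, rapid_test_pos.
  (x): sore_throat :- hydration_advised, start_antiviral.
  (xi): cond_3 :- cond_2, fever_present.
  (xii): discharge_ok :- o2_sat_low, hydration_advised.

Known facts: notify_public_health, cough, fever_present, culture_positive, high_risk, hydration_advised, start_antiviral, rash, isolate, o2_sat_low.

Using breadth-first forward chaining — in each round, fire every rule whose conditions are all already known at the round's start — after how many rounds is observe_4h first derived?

[1] (ii) [followup_48h :- notify_public_health, start_antiviral.]; (vi) [chest_pain :- culture_positive.]; (viii) [order_xray :- isolate, hydration_advised, start_antiviral.]; (x) [sore_throat :- hydration_advised, start_antiviral.]; (xii) [discharge_ok :- o2_sat_low, hydration_advised.]. ⇒ new: followup_48h, chest_pain, order_xray, sore_throat, discharge_ok.
[2] (iv) [immunocompromised :- discharge_ok, hydration_advised, fever_present.]; (vii) [rapid_test_pos :- order_xray, followup_48h, sore_throat.]. ⇒ new: immunocompromised, rapid_test_pos.
[3] (ix) [observe_4h :- immunocompromised, rapid_test_pos.]. ⇒ new: observe_4h.
observe_4h first appears in round 3.

3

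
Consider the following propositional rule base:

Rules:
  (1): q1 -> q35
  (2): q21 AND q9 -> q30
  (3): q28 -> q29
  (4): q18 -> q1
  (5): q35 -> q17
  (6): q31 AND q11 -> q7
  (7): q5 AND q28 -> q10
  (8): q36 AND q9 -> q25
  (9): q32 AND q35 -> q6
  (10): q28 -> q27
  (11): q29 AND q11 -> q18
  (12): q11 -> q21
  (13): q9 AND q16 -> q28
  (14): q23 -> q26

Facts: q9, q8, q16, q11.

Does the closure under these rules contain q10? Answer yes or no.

no

Round 1: (12) [q11 -> q21]; (13) [q9 AND q16 -> q28]. New: q21, q28.
Round 2: (2) [q21 AND q9 -> q30]; (3) [q28 -> q29]; (10) [q28 -> q27]. New: q30, q29, q27.
Round 3: (11) [q29 AND q11 -> q18]. New: q18.
Round 4: (4) [q18 -> q1]. New: q1.
Round 5: (1) [q1 -> q35]. New: q35.
Round 6: (5) [q35 -> q17]. New: q17.
Fixed point reached. q10 is concluded only by (7); (7) needs q5 (never derived).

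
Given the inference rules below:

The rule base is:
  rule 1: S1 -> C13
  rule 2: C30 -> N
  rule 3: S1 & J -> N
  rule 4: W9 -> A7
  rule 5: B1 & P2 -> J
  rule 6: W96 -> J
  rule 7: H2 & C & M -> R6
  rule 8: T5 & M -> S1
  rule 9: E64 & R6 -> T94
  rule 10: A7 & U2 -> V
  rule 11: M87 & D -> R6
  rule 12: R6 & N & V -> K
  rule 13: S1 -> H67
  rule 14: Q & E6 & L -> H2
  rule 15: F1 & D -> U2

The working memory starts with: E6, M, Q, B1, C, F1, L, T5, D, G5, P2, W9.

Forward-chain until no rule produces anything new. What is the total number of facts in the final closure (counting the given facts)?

23

Round 1 — rule 4, rule 5, rule 8, rule 14, rule 15, derive A7, J, S1, H2, U2.
Round 2 — rule 1, rule 3, rule 7, rule 10, rule 13, derive C13, N, R6, V, H67.
Round 3 — rule 12, derive K.
Closure: {A7, B1, C, C13, D, E6, F1, G5, H2, H67, J, K, L, M, N, P2, Q, R6, S1, T5, U2, V, W9} — 23 facts.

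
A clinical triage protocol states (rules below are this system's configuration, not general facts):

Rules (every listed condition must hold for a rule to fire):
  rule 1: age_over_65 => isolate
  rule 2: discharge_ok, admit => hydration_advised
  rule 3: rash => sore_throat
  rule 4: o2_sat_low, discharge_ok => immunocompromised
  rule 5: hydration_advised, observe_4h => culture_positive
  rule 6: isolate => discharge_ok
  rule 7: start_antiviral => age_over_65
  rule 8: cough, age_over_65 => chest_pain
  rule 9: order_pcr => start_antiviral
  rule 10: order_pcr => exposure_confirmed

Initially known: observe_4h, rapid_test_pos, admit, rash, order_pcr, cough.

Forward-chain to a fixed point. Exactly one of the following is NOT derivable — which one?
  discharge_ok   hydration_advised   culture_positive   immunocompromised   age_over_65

immunocompromised

[1] rule 3 [rash => sore_throat]; rule 9 [order_pcr => start_antiviral]; rule 10 [order_pcr => exposure_confirmed]. ⇒ new: sore_throat, start_antiviral, exposure_confirmed.
[2] rule 7 [start_antiviral => age_over_65]. ⇒ new: age_over_65.
[3] rule 1 [age_over_65 => isolate]; rule 8 [cough, age_over_65 => chest_pain]. ⇒ new: isolate, chest_pain.
[4] rule 6 [isolate => discharge_ok]. ⇒ new: discharge_ok.
[5] rule 2 [discharge_ok, admit => hydration_advised]. ⇒ new: hydration_advised.
[6] rule 5 [hydration_advised, observe_4h => culture_positive]. ⇒ new: culture_positive.
Derived: age_over_65 (round 2), hydration_advised (round 5), culture_positive (round 6), discharge_ok (round 4). immunocompromised never appears in any round.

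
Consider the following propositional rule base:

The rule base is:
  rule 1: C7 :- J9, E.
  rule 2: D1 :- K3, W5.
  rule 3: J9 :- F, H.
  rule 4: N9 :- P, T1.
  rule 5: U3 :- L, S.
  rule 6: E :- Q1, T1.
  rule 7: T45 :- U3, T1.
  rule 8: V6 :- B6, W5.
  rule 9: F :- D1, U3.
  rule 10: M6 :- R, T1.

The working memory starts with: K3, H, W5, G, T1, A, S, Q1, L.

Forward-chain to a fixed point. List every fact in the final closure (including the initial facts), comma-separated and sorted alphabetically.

Round 1 — rule 2, rule 5, rule 6, derive D1, U3, E.
Round 2 — rule 7, rule 9, derive T45, F.
Round 3 — rule 3, derive J9.
Round 4 — rule 1, derive C7.

A, C7, D1, E, F, G, H, J9, K3, L, Q1, S, T1, T45, U3, W5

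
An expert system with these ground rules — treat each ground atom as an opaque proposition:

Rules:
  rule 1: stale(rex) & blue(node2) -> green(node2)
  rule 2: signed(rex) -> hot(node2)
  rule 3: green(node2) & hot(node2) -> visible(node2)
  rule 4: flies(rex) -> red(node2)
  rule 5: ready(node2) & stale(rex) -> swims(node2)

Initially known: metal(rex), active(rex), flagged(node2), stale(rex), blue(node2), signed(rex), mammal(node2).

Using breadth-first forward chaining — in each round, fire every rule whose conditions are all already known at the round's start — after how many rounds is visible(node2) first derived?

2

[1] rule 1 [stale(rex) & blue(node2) -> green(node2)]; rule 2 [signed(rex) -> hot(node2)]. ⇒ new: green(node2), hot(node2).
[2] rule 3 [green(node2) & hot(node2) -> visible(node2)]. ⇒ new: visible(node2).
visible(node2) first appears in round 2.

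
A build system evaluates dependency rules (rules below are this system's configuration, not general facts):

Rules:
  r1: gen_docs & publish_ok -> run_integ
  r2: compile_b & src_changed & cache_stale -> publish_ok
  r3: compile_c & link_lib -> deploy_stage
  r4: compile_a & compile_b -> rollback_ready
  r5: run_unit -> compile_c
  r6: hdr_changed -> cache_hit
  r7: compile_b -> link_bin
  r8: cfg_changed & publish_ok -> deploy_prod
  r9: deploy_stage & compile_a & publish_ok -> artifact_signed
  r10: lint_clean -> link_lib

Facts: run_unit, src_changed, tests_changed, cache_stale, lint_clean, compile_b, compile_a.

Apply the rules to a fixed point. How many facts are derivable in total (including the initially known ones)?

14

Round 1 fires r2, r4, r5, r7, r10, giving publish_ok, rollback_ready, compile_c, link_bin, link_lib.
Round 2 fires r3, giving deploy_stage.
Round 3 fires r9, giving artifact_signed.
Closure: {artifact_signed, cache_stale, compile_a, compile_b, compile_c, deploy_stage, link_bin, link_lib, lint_clean, publish_ok, rollback_ready, run_unit, src_changed, tests_changed} — 14 facts.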